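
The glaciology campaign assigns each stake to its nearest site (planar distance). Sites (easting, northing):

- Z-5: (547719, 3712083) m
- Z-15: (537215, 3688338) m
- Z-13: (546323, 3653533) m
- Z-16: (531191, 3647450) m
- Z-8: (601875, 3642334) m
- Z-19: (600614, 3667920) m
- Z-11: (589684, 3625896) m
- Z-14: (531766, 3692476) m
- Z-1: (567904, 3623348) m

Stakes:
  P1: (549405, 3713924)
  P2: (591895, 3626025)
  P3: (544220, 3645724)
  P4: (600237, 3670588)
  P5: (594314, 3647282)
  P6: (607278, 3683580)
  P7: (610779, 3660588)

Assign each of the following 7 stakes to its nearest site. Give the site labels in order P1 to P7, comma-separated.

P1 → Z-5 (d²=6231877.00)
P2 → Z-11 (d²=4905162.00)
P3 → Z-13 (d²=65403090.00)
P4 → Z-19 (d²=7260353.00)
P5 → Z-8 (d²=81651425.00)
P6 → Z-19 (d²=289644496.00)
P7 → Z-19 (d²=157085449.00)

Z-5, Z-11, Z-13, Z-19, Z-8, Z-19, Z-19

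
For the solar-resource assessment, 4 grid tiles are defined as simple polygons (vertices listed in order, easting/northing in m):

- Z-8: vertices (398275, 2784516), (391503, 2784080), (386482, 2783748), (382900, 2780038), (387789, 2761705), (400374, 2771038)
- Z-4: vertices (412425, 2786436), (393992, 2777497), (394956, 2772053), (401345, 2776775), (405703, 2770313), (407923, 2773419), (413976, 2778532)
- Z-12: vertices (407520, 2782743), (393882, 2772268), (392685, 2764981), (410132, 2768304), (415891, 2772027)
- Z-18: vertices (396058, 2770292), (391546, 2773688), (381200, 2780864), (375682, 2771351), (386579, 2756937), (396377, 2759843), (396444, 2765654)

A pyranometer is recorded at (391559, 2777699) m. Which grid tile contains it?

Z-8

Cast a ray rightward from (391559, 2777699). For each polygon, the edges (by vertex number in listed order) whose endpoints lie on opposite sides of northing = 2777699, where each meets that height, and whether that is right or left of the point:
Z-8: 4–5 at easting≈383523.8 (left), 6–1 at easting≈399336.6 (right) → 1 crossing.
Z-4: 1–2 at easting≈394408.5 (right), 6–7 at easting≈412989.9 (right) → 2 crossings.
Z-12: 1–2 at easting≈400952.9 (right), 5–1 at easting≈411460.2 (right) → 2 crossings.
Z-18: 2–3 at easting≈385763.1 (left), 3–4 at easting≈379364.1 (left) → 0 crossings.
Only Z-8 has an odd count, so the point is inside Z-8.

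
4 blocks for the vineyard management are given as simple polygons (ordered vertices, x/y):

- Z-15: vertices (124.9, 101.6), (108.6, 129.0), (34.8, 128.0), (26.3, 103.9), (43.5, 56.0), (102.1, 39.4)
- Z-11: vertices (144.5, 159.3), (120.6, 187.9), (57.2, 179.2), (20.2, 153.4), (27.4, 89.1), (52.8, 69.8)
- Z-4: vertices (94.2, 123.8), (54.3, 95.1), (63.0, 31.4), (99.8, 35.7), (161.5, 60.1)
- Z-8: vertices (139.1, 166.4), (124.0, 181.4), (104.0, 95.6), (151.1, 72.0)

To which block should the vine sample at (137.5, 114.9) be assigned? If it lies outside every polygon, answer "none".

Cast a ray rightward from (137.5, 114.9). For each polygon, the edges (by vertex number in listed order) whose endpoints lie on opposite sides of y = 114.9, where each meets that height, and whether that is right or left of the point:
Z-15: 1–2 at x≈116.99 (left), 3–4 at x≈30.18 (left) → 0 crossings.
Z-11: 4–5 at x≈24.51 (left), 6–1 at x≈99.01 (left) → 0 crossings.
Z-4: 1–2 at x≈81.83 (left), 5–1 at x≈103.60 (left) → 0 crossings.
Z-8: 2–3 at x≈108.50 (left), 4–1 at x≈145.65 (right) → 1 crossing.
Only Z-8 has an odd count, so the point is inside Z-8.

Z-8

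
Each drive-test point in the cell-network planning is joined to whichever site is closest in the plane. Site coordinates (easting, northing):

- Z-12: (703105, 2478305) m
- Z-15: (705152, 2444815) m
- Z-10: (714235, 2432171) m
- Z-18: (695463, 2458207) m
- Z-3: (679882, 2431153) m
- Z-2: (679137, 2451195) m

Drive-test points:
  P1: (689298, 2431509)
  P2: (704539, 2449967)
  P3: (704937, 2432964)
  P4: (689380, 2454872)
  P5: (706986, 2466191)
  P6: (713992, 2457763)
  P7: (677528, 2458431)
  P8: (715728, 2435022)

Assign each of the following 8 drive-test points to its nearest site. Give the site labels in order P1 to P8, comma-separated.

P1 → Z-3 (d²=88787792.00)
P2 → Z-15 (d²=26918873.00)
P3 → Z-10 (d²=87081653.00)
P4 → Z-18 (d²=48125114.00)
P5 → Z-12 (d²=161811157.00)
P6 → Z-15 (d²=245796304.00)
P7 → Z-2 (d²=54948577.00)
P8 → Z-10 (d²=10357250.00)

Z-3, Z-15, Z-10, Z-18, Z-12, Z-15, Z-2, Z-10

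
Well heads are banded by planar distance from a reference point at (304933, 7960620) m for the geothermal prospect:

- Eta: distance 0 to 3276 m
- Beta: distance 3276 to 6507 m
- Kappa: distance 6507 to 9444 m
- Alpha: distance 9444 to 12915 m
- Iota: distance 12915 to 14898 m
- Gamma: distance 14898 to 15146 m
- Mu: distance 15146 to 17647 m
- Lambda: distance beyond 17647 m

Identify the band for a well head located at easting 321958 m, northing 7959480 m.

Mu

Distance = √((321958−304933)² + (7959480−7960620)²) = √(289850625.000 + 1299600.000) = 17063.125 m.
15146 ≤ 17063.125 < 17647 → Mu.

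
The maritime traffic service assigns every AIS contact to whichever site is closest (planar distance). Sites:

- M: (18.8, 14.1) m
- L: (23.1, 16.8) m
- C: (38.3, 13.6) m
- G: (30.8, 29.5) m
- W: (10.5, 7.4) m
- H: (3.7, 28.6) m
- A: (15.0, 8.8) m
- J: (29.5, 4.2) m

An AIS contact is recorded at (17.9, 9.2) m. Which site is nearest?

Squared distances to each site:
M: 24.820; L: 84.800; C: 435.520; G: 578.500; W: 58.000; H: 578.000; A: 8.570; J: 159.560.
Minimum at A.

A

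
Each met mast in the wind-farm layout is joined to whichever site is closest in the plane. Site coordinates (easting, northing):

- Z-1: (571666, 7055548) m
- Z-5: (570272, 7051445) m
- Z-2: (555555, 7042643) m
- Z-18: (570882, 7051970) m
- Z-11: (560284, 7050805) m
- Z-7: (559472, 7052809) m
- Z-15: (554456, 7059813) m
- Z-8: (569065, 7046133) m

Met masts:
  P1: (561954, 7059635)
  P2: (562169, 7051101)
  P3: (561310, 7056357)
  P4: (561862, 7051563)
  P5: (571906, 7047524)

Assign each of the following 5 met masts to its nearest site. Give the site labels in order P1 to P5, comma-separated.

P1 → Z-7 (d²=52754600.00)
P2 → Z-11 (d²=3640841.00)
P3 → Z-7 (d²=15966548.00)
P4 → Z-11 (d²=3064648.00)
P5 → Z-8 (d²=10006162.00)

Z-7, Z-11, Z-7, Z-11, Z-8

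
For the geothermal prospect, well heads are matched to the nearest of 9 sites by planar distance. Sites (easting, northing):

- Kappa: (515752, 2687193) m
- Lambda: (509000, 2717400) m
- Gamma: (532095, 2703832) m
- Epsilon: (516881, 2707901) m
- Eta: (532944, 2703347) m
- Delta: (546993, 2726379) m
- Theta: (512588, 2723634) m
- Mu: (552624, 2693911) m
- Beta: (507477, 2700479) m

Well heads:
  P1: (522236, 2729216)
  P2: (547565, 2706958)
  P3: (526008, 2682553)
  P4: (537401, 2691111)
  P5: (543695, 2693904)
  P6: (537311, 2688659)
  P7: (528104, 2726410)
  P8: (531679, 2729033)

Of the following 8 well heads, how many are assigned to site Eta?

2

P1 → Theta
P2 → Mu
P3 → Kappa
P4 → Eta
P5 → Mu
P6 → Eta
P7 → Theta
P8 → Delta
2 of the 8 go to Eta.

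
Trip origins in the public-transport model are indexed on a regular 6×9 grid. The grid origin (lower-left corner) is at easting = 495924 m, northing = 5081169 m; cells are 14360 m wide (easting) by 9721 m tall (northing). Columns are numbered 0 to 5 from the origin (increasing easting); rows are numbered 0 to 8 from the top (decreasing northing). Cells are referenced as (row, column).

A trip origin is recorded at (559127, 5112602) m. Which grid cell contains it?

(5, 4)

Column index: ⌊(559127 − 495924) / 14360⌋ = ⌊4.401⌋ = 4
Row offset from origin: ⌊(5112602 − 5081169) / 9721⌋ = ⌊3.234⌋ = 3 → row 5 (counted from top)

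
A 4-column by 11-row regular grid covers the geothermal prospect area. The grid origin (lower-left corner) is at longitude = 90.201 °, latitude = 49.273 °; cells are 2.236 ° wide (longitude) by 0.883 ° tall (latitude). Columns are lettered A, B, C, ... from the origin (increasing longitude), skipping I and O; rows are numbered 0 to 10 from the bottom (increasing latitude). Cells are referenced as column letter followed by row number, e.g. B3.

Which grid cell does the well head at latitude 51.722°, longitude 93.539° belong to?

Column index: ⌊(93.539 − 90.201) / 2.236⌋ = ⌊1.493⌋ = 1 → column B
Row offset from origin: ⌊(51.722 − 49.273) / 0.883⌋ = ⌊2.773⌋ = 2 → row 2

B2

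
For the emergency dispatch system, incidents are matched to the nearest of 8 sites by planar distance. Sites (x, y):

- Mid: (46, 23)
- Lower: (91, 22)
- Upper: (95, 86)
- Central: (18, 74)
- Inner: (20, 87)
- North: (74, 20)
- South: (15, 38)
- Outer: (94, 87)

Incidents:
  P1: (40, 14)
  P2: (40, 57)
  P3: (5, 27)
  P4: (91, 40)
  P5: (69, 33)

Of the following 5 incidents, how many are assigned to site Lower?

1

P1 → Mid
P2 → Central
P3 → South
P4 → Lower
P5 → North
1 of the 5 goes to Lower.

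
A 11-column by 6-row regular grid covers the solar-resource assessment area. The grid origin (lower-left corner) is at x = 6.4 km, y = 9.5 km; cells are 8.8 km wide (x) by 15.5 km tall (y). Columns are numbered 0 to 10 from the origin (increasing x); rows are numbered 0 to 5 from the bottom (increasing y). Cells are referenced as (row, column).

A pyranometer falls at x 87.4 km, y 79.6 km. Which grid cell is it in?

(4, 9)

Column index: ⌊(87.4 − 6.4) / 8.8⌋ = ⌊9.205⌋ = 9
Row offset from origin: ⌊(79.6 − 9.5) / 15.5⌋ = ⌊4.523⌋ = 4 → row 4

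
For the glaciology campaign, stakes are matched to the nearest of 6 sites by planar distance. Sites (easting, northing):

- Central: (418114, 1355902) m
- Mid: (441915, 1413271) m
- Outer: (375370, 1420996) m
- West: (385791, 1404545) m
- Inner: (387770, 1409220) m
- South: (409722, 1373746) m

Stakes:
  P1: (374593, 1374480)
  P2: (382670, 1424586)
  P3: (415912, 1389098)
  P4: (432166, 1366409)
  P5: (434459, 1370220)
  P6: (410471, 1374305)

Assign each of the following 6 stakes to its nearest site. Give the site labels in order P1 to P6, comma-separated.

West, Outer, South, Central, Central, South

P1 → West (d²=1029299429.00)
P2 → Outer (d²=66178100.00)
P3 → South (d²=274000004.00)
P4 → Central (d²=307855753.00)
P5 → Central (d²=472164149.00)
P6 → South (d²=873482.00)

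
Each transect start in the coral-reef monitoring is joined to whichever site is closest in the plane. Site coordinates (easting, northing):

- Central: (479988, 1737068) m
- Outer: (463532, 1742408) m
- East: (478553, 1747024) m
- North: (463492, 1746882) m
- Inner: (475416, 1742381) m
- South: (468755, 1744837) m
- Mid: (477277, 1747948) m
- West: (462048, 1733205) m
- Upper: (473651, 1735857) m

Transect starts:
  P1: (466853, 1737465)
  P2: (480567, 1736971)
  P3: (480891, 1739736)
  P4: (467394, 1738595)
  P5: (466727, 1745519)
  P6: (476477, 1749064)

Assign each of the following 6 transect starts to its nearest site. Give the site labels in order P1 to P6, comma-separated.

P1 → Outer (d²=35462290.00)
P2 → Central (d²=344650.00)
P3 → Central (d²=7933633.00)
P4 → Outer (d²=29454013.00)
P5 → South (d²=4577908.00)
P6 → Mid (d²=1885456.00)

Outer, Central, Central, Outer, South, Mid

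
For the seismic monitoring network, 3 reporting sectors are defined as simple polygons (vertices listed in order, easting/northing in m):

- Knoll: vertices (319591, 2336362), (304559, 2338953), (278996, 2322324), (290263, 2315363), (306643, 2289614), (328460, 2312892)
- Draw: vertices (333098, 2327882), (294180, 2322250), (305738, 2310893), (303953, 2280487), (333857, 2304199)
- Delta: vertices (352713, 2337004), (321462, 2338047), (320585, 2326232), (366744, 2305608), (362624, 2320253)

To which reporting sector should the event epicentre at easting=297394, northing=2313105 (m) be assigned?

Knoll

Cast a ray rightward from (297394, 2313105). For each polygon, the edges (by vertex number in listed order) whose endpoints lie on opposite sides of northing = 2313105, where each meets that height, and whether that is right or left of the point:
Knoll: 4–5 at easting≈291699.4 (left), 6–1 at easting≈328379.5 (right) → 1 crossing.
Draw: 2–3 at easting≈303486.9 (right), 5–1 at easting≈333571.6 (right) → 2 crossings.
Delta: 3–4 at easting≈349964.8 (right), 4–5 at easting≈364634.9 (right) → 2 crossings.
Only Knoll has an odd count, so the point is inside Knoll.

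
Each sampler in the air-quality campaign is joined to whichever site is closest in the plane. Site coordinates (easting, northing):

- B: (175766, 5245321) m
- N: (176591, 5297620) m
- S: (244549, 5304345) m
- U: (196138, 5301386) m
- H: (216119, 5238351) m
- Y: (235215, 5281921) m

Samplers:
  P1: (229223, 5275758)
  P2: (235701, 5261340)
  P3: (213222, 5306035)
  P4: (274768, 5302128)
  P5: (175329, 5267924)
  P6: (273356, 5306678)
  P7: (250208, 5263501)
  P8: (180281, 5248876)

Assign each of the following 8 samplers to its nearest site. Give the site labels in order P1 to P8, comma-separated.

P1 → Y (d²=73886633.00)
P2 → Y (d²=423813757.00)
P3 → U (d²=313476257.00)
P4 → S (d²=918103050.00)
P5 → B (d²=511086578.00)
P6 → S (d²=835286138.00)
P7 → Y (d²=564086449.00)
P8 → B (d²=33023250.00)

Y, Y, U, S, B, S, Y, B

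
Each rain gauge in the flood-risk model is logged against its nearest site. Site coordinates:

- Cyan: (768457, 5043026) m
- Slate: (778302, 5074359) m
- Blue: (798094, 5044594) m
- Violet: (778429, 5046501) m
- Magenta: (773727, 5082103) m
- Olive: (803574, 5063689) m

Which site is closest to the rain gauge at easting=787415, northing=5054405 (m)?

Violet

Squared distances to each site:
Cyan: 488887405.000; Slate: 481208885.000; Blue: 210296762.000; Violet: 143221412.000; Magenta: 954540548.000; Olive: 347305937.000.
Minimum at Violet.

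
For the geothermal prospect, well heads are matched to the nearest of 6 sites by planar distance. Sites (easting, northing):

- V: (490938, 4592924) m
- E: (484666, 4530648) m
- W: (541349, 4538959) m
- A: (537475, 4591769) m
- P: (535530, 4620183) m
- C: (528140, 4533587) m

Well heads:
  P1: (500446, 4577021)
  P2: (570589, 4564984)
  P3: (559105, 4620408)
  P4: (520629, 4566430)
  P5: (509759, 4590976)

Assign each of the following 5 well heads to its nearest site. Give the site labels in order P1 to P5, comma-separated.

V, W, P, A, V

P1 → V (d²=343307473.00)
P2 → W (d²=1532278225.00)
P3 → P (d²=555831250.00)
P4 → A (d²=925852637.00)
P5 → V (d²=358024745.00)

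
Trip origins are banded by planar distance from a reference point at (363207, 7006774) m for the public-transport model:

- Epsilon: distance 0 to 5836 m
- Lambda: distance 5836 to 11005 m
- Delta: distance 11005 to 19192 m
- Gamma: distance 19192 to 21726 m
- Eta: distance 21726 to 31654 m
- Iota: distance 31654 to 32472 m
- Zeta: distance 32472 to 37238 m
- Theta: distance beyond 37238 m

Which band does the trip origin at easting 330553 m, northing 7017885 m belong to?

Zeta

Distance = √((330553−363207)² + (7017885−7006774)²) = √(1066283716.000 + 123454321.000) = 34492.579 m.
32472 ≤ 34492.579 < 37238 → Zeta.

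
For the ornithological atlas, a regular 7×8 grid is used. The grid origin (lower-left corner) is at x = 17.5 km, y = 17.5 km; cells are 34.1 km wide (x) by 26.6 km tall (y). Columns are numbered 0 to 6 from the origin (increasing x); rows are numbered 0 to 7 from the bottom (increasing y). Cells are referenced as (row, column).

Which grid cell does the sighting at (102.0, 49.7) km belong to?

(1, 2)

Column index: ⌊(102.0 − 17.5) / 34.1⌋ = ⌊2.478⌋ = 2
Row offset from origin: ⌊(49.7 − 17.5) / 26.6⌋ = ⌊1.211⌋ = 1 → row 1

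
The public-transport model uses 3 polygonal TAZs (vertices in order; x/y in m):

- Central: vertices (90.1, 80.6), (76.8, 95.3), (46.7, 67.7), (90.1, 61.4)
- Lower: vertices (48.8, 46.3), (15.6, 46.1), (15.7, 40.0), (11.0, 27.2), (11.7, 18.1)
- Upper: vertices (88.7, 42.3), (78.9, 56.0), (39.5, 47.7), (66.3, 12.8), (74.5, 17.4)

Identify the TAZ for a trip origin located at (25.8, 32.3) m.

Cast a ray rightward from (25.8, 32.3). For each polygon, the edges (by vertex number in listed order) whose endpoints lie on opposite sides of y = 32.3, where each meets that height, and whether that is right or left of the point:
Central: no edge straddles that height → 0 crossings.
Lower: 3–4 at x≈12.87 (left), 5–1 at x≈30.38 (right) → 1 crossing.
Upper: 3–4 at x≈51.33 (right), 5–1 at x≈83.00 (right) → 2 crossings.
Only Lower has an odd count, so the point is inside Lower.

Lower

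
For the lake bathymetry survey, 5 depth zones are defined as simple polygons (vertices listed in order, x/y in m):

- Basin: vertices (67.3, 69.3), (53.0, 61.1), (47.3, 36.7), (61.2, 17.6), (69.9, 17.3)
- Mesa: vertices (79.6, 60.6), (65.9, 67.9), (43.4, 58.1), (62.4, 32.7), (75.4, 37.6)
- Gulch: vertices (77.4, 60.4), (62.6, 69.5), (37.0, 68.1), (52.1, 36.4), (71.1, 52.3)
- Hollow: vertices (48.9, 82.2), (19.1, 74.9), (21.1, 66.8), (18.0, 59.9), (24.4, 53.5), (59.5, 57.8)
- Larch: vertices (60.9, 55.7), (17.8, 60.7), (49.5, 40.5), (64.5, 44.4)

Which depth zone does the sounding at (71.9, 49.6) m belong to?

Cast a ray rightward from (71.9, 49.6). For each polygon, the edges (by vertex number in listed order) whose endpoints lie on opposite sides of y = 49.6, where each meets that height, and whether that is right or left of the point:
Basin: 2–3 at x≈50.31 (left), 5–1 at x≈68.28 (left) → 0 crossings.
Mesa: 3–4 at x≈49.76 (left), 5–1 at x≈77.59 (right) → 1 crossing.
Gulch: 3–4 at x≈45.81 (left), 4–5 at x≈67.87 (left) → 0 crossings.
Hollow: no edge straddles that height → 0 crossings.
Larch: 2–3 at x≈35.22 (left), 4–1 at x≈62.84 (left) → 0 crossings.
Only Mesa has an odd count, so the point is inside Mesa.

Mesa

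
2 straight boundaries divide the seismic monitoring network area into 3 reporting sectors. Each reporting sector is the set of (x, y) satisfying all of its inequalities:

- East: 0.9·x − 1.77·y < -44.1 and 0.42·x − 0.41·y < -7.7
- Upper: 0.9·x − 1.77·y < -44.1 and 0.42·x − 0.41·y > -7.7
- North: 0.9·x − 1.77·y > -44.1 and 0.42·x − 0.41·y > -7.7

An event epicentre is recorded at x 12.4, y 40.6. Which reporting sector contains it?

0.9·12.4 − 1.77·40.6 = -60.702, which is < -44.1
0.42·12.4 − 0.41·40.6 = -11.438, which is < -7.7
This sign pattern matches East.

East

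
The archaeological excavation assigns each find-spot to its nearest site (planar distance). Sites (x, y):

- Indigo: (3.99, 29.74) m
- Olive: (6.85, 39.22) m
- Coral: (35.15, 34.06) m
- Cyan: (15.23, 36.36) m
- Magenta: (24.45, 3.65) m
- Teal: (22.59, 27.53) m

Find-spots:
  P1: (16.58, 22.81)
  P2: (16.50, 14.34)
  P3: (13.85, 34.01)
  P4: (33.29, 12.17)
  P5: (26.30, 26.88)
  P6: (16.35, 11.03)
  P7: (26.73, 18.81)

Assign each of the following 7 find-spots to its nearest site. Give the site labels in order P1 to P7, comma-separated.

P1 → Teal (d²=58.40)
P2 → Magenta (d²=177.48)
P3 → Cyan (d²=7.43)
P4 → Magenta (d²=150.74)
P5 → Teal (d²=14.19)
P6 → Magenta (d²=120.07)
P7 → Teal (d²=93.18)

Teal, Magenta, Cyan, Magenta, Teal, Magenta, Teal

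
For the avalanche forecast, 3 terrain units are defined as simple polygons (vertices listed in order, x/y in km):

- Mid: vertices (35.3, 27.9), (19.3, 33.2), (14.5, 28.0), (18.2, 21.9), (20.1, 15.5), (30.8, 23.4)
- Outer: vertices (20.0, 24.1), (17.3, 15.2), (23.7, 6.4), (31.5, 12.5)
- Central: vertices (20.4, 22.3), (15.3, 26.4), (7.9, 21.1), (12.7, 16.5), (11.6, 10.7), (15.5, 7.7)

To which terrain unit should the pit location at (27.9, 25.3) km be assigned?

Mid

Cast a ray rightward from (27.9, 25.3). For each polygon, the edges (by vertex number in listed order) whose endpoints lie on opposite sides of y = 25.3, where each meets that height, and whether that is right or left of the point:
Mid: 3–4 at x≈16.14 (left), 6–1 at x≈32.70 (right) → 1 crossing.
Outer: no edge straddles that height → 0 crossings.
Central: 1–2 at x≈16.67 (left), 2–3 at x≈13.76 (left) → 0 crossings.
Only Mid has an odd count, so the point is inside Mid.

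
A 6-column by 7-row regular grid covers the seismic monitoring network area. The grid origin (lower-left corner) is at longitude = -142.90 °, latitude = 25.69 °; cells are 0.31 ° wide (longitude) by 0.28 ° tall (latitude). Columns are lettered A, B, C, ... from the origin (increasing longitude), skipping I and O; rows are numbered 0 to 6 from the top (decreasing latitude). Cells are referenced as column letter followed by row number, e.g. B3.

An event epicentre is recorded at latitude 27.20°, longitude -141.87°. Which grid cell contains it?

Column index: ⌊(-141.87 − -142.90) / 0.31⌋ = ⌊3.323⌋ = 3 → column D
Row offset from origin: ⌊(27.20 − 25.69) / 0.28⌋ = ⌊5.393⌋ = 5 → row 1 (counted from top)

D1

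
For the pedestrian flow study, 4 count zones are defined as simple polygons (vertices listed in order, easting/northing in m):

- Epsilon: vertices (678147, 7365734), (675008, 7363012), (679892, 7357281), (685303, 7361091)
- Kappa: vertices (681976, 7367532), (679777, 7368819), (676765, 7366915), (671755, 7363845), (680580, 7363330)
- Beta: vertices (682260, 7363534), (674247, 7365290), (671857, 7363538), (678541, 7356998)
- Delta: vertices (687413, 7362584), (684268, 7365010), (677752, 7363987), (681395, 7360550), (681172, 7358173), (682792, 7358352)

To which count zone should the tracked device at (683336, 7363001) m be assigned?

Delta

Cast a ray rightward from (683336, 7363001). For each polygon, the edges (by vertex number in listed order) whose endpoints lie on opposite sides of northing = 7363001, where each meets that height, and whether that is right or left of the point:
Epsilon: 2–3 at easting≈675017.4 (left), 4–1 at easting≈682359.2 (left) → 0 crossings.
Kappa: no edge straddles that height → 0 crossings.
Beta: 3–4 at easting≈672405.8 (left), 4–1 at easting≈681956.7 (left) → 0 crossings.
Delta: 1–2 at easting≈686872.4 (right), 3–4 at easting≈678797.1 (left) → 1 crossing.
Only Delta has an odd count, so the point is inside Delta.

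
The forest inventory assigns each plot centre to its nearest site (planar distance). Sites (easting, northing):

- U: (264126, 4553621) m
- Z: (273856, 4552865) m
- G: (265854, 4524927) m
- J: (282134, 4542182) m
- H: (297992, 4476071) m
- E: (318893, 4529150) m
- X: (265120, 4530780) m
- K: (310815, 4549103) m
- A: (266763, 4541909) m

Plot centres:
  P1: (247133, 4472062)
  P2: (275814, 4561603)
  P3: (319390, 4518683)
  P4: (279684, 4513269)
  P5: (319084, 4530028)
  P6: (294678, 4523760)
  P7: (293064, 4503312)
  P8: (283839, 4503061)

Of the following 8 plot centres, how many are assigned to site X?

P1 → H
P2 → Z
P3 → E
P4 → G
P5 → E
P6 → J
P7 → H
P8 → G
0 of the 8 go to X.

0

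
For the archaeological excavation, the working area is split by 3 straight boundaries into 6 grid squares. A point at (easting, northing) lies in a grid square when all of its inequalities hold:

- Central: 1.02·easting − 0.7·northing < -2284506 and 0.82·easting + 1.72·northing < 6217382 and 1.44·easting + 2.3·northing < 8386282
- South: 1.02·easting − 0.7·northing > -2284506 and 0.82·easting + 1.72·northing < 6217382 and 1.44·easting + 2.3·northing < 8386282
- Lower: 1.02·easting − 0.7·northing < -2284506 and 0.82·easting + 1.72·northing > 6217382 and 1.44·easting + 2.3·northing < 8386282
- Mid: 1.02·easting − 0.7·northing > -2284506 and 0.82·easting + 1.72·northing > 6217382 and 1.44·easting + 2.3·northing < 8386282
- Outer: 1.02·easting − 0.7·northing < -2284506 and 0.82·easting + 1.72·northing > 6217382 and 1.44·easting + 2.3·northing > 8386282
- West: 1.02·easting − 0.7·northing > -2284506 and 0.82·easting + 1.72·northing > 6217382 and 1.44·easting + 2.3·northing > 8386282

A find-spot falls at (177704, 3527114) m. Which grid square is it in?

1.02·177704 − 0.7·3527114 = -2287721.720, which is < -2284506
0.82·177704 + 1.72·3527114 = 6212353.360, which is < 6217382
1.44·177704 + 2.3·3527114 = 8368255.960, which is < 8386282
This sign pattern matches Central.

Central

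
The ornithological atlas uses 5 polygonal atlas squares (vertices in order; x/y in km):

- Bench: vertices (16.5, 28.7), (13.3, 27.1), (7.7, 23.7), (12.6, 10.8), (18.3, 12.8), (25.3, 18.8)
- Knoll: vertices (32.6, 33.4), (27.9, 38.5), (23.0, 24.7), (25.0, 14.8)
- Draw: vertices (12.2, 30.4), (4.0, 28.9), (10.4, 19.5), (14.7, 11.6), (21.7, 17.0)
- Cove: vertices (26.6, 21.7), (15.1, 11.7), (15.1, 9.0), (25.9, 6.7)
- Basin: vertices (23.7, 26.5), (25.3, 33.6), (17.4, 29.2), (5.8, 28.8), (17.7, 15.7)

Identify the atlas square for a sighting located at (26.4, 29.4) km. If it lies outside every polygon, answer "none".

Cast a ray rightward from (26.4, 29.4). For each polygon, the edges (by vertex number in listed order) whose endpoints lie on opposite sides of y = 29.4, where each meets that height, and whether that is right or left of the point:
Bench: no edge straddles that height → 0 crossings.
Knoll: 2–3 at x≈24.67 (left), 4–1 at x≈30.97 (right) → 1 crossing.
Draw: 1–2 at x≈6.73 (left), 5–1 at x≈12.91 (left) → 0 crossings.
Cove: no edge straddles that height → 0 crossings.
Basin: 1–2 at x≈24.35 (left), 2–3 at x≈17.76 (left) → 0 crossings.
Only Knoll has an odd count, so the point is inside Knoll.

Knoll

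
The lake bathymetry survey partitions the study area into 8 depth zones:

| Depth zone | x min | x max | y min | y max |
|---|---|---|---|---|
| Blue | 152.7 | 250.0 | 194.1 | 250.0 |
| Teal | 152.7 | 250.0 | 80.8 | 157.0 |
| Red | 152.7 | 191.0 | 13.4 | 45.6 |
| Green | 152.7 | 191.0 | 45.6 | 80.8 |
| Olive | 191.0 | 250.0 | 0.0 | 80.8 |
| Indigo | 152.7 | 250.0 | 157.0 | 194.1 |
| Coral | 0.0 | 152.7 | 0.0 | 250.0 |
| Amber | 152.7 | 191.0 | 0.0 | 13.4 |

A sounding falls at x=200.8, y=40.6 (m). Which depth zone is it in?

Olive

The point has x = 200.8 and y = 40.6.
Only Olive satisfies 191.0 ≤ x ≤ 250.0 and 0.0 ≤ y ≤ 80.8.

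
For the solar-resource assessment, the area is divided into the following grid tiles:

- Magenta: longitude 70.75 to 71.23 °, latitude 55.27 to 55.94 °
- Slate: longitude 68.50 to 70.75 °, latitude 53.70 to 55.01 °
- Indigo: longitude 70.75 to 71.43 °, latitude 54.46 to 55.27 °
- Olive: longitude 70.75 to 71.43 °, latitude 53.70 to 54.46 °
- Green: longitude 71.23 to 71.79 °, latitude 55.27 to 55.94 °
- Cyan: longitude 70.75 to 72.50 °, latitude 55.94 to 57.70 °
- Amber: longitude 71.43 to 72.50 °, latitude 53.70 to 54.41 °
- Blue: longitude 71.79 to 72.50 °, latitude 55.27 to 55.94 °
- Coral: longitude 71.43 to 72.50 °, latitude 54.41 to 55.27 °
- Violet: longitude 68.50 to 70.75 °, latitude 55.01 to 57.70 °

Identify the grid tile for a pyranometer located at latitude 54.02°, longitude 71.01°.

Olive

The point has longitude = 71.01 and latitude = 54.02.
Only Olive satisfies 70.75 ≤ longitude ≤ 71.43 and 53.70 ≤ latitude ≤ 54.46.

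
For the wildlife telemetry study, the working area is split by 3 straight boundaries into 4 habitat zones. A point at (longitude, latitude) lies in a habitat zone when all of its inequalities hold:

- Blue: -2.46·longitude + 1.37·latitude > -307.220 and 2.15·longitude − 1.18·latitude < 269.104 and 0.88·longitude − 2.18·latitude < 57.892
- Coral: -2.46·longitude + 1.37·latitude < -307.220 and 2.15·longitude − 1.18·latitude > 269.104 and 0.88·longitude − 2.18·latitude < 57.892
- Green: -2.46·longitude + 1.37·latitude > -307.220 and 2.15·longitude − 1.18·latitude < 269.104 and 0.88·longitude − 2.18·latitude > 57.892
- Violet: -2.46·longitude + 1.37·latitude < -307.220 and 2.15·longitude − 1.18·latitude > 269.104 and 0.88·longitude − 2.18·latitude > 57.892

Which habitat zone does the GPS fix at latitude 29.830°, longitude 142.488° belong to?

-2.46·142.488 + 1.37·29.830 = -309.653, which is < -307.220
2.15·142.488 − 1.18·29.830 = 271.150, which is > 269.104
0.88·142.488 − 2.18·29.830 = 60.360, which is > 57.892
This sign pattern matches Violet.

Violet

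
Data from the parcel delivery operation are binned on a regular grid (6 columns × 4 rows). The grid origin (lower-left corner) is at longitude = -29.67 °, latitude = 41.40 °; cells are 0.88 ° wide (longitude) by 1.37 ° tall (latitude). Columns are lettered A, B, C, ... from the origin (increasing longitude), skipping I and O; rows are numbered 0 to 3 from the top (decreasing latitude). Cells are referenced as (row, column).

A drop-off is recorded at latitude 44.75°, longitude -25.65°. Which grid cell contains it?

Column index: ⌊(-25.65 − -29.67) / 0.88⌋ = ⌊4.568⌋ = 4 → column E
Row offset from origin: ⌊(44.75 − 41.40) / 1.37⌋ = ⌊2.445⌋ = 2 → row 1 (counted from top)

(1, E)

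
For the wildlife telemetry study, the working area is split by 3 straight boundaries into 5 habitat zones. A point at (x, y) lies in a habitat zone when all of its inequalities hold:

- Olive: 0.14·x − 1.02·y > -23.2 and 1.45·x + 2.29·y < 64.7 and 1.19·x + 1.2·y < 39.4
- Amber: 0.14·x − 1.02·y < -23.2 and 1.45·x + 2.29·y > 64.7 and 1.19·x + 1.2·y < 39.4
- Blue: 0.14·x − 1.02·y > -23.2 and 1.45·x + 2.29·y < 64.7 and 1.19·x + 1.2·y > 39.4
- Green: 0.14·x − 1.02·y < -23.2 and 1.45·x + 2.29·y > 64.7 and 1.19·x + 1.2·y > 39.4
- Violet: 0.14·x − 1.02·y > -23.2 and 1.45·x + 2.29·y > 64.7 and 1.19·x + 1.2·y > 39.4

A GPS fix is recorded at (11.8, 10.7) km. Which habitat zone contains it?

Olive

0.14·11.8 − 1.02·10.7 = -9.262, which is > -23.2
1.45·11.8 + 2.29·10.7 = 41.613, which is < 64.7
1.19·11.8 + 1.2·10.7 = 26.882, which is < 39.4
This sign pattern matches Olive.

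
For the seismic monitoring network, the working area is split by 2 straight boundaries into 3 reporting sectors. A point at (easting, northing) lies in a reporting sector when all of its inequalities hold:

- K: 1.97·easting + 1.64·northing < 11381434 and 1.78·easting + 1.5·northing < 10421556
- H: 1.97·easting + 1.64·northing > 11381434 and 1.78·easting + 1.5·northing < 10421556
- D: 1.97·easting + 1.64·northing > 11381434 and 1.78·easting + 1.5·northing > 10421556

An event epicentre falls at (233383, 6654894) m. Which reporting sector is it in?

K

1.97·233383 + 1.64·6654894 = 11373790.670, which is < 11381434
1.78·233383 + 1.5·6654894 = 10397762.740, which is < 10421556
This sign pattern matches K.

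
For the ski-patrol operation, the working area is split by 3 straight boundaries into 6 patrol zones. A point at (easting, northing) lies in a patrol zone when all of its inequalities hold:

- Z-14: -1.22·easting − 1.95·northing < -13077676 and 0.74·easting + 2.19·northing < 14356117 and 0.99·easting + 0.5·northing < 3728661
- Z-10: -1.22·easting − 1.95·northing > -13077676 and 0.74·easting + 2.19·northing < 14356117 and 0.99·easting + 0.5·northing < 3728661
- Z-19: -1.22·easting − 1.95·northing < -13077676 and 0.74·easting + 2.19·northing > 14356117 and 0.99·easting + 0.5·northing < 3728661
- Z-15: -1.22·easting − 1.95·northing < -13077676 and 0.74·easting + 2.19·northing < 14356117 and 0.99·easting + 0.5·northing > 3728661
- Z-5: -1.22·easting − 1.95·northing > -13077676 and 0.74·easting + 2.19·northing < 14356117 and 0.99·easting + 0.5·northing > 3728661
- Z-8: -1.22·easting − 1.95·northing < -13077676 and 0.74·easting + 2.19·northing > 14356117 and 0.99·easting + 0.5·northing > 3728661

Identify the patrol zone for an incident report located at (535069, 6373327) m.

-1.22·535069 − 1.95·6373327 = -13080771.830, which is < -13077676
0.74·535069 + 2.19·6373327 = 14353537.190, which is < 14356117
0.99·535069 + 0.5·6373327 = 3716381.810, which is < 3728661
This sign pattern matches Z-14.

Z-14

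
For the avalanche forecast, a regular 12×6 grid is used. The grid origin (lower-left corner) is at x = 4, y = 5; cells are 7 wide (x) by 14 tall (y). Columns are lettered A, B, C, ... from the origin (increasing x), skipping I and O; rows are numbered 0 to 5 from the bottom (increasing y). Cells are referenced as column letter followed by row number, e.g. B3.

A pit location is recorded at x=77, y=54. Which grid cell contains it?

Column index: ⌊(77 − 4) / 7⌋ = ⌊10.429⌋ = 10 → column L
Row offset from origin: ⌊(54 − 5) / 14⌋ = ⌊3.500⌋ = 3 → row 3

L3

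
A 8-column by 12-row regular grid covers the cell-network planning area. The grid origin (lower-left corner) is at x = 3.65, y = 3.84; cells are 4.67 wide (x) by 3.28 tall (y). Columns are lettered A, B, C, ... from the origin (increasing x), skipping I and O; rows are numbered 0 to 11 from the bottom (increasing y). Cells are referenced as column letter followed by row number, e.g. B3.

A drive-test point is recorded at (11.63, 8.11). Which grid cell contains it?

Column index: ⌊(11.63 − 3.65) / 4.67⌋ = ⌊1.709⌋ = 1 → column B
Row offset from origin: ⌊(8.11 − 3.84) / 3.28⌋ = ⌊1.302⌋ = 1 → row 1

B1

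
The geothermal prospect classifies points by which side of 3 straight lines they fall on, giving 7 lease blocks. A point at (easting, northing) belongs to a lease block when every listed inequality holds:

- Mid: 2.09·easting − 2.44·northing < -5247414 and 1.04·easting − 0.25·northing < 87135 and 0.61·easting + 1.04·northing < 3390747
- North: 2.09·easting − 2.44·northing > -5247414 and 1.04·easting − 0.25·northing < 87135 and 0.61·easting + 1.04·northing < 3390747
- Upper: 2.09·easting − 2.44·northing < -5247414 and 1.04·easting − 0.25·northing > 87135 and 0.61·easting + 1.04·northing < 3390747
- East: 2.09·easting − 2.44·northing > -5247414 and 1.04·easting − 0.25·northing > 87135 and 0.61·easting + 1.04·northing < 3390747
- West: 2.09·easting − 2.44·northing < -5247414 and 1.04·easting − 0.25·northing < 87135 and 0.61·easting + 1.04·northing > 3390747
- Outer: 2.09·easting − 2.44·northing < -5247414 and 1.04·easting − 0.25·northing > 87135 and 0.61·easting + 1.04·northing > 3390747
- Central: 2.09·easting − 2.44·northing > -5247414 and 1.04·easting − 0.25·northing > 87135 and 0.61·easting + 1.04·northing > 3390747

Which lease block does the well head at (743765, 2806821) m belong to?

Mid

2.09·743765 − 2.44·2806821 = -5294174.390, which is < -5247414
1.04·743765 − 0.25·2806821 = 71810.350, which is < 87135
0.61·743765 + 1.04·2806821 = 3372790.490, which is < 3390747
This sign pattern matches Mid.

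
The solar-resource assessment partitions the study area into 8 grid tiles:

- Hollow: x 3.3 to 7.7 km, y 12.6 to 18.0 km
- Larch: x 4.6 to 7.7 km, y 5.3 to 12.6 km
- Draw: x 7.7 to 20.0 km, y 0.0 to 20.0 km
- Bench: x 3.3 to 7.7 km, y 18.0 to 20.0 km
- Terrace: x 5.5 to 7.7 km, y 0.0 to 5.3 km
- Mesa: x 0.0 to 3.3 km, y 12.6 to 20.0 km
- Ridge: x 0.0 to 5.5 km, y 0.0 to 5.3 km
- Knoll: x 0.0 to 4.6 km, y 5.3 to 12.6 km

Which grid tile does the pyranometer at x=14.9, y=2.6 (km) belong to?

The point has x = 14.9 and y = 2.6.
Only Draw satisfies 7.7 ≤ x ≤ 20.0 and 0.0 ≤ y ≤ 20.0.

Draw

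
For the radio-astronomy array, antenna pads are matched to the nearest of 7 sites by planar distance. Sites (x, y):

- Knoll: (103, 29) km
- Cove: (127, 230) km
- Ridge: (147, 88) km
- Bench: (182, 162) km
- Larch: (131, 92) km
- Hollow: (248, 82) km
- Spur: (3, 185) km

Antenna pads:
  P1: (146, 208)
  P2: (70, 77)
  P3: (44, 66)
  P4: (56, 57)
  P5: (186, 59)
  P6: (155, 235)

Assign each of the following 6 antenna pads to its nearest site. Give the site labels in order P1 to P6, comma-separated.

P1 → Cove (d²=845.00)
P2 → Knoll (d²=3393.00)
P3 → Knoll (d²=4850.00)
P4 → Knoll (d²=2993.00)
P5 → Ridge (d²=2362.00)
P6 → Cove (d²=809.00)

Cove, Knoll, Knoll, Knoll, Ridge, Cove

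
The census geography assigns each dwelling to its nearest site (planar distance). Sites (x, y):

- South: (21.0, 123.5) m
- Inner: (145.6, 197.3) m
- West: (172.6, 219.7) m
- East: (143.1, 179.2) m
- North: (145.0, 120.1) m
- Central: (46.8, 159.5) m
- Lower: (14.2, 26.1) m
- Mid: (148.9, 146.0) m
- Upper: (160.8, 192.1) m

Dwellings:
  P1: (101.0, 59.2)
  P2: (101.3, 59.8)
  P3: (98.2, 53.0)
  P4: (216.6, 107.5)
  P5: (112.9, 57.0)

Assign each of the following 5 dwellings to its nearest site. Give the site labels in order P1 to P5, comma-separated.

North, North, North, North, North

P1 → North (d²=5644.81)
P2 → North (d²=5545.78)
P3 → North (d²=6692.65)
P4 → North (d²=5285.32)
P5 → North (d²=5012.02)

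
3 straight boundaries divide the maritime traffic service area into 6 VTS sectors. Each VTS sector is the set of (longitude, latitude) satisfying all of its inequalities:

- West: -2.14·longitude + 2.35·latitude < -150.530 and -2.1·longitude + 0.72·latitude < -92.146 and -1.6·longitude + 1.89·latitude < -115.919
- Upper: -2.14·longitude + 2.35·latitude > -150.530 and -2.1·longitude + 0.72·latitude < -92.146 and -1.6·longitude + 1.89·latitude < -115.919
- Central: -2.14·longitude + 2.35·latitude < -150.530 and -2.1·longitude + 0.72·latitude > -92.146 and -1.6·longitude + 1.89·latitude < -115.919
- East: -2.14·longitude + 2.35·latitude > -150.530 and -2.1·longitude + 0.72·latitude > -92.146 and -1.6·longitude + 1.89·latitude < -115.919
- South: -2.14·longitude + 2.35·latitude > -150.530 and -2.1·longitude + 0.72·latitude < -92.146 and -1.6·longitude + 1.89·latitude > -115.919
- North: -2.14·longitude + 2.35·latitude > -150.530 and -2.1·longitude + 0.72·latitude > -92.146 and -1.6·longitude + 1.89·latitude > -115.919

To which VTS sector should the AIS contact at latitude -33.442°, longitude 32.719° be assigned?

South

-2.14·32.719 + 2.35·-33.442 = -148.607, which is > -150.530
-2.1·32.719 + 0.72·-33.442 = -92.788, which is < -92.146
-1.6·32.719 + 1.89·-33.442 = -115.556, which is > -115.919
This sign pattern matches South.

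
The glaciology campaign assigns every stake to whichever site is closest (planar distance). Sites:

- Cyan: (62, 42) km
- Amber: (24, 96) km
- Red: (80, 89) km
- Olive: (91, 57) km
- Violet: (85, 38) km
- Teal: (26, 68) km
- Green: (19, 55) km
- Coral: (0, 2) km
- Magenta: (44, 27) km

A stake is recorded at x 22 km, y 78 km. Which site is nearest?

Squared distances to each site:
Cyan: 2896.000; Amber: 328.000; Red: 3485.000; Olive: 5202.000; Violet: 5569.000; Teal: 116.000; Green: 538.000; Coral: 6260.000; Magenta: 3085.000.
Minimum at Teal.

Teal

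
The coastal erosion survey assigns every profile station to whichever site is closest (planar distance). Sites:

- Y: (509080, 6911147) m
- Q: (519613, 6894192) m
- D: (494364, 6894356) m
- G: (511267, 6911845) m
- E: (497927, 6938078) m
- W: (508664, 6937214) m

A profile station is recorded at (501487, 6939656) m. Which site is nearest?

Squared distances to each site:
Y: 870416730.000; Q: 2395527172.000; D: 2102827129.000; G: 869100121.000; E: 15163684.000; W: 57472693.000.
Minimum at E.

E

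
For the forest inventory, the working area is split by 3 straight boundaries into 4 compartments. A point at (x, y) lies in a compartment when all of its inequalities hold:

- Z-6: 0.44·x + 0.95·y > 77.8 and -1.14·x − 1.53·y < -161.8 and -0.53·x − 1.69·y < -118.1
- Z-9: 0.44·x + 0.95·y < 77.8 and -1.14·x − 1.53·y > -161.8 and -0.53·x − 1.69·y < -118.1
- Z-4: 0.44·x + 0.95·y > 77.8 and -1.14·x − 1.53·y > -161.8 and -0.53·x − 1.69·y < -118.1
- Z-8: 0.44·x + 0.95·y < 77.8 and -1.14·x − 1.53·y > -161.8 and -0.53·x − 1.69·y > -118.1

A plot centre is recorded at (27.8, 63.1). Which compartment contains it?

0.44·27.8 + 0.95·63.1 = 72.177, which is < 77.8
-1.14·27.8 − 1.53·63.1 = -128.235, which is > -161.8
-0.53·27.8 − 1.69·63.1 = -121.373, which is < -118.1
This sign pattern matches Z-9.

Z-9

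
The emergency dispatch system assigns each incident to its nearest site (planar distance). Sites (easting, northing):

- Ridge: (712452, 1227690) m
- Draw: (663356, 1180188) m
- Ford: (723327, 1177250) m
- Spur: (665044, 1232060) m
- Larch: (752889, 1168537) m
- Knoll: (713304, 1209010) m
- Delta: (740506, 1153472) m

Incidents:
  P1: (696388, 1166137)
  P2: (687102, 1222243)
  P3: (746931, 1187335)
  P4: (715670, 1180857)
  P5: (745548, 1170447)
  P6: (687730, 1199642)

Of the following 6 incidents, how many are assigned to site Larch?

P1 → Ford
P2 → Spur
P3 → Larch
P4 → Ford
P5 → Larch
P6 → Knoll
2 of the 6 go to Larch.

2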